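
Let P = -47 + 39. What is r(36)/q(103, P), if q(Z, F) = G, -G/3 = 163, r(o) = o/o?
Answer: -1/489 ≈ -0.0020450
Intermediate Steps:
r(o) = 1
P = -8
G = -489 (G = -3*163 = -489)
q(Z, F) = -489
r(36)/q(103, P) = 1/(-489) = 1*(-1/489) = -1/489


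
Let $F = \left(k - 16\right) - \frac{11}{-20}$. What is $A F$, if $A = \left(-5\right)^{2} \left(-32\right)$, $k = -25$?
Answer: $32360$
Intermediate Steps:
$A = -800$ ($A = 25 \left(-32\right) = -800$)
$F = - \frac{809}{20}$ ($F = \left(-25 - 16\right) - \frac{11}{-20} = -41 - - \frac{11}{20} = -41 + \frac{11}{20} = - \frac{809}{20} \approx -40.45$)
$A F = \left(-800\right) \left(- \frac{809}{20}\right) = 32360$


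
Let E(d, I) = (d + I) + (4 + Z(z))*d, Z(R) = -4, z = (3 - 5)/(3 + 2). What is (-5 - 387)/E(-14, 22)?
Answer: -49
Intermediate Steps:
z = -⅖ (z = -2/5 = -2*⅕ = -⅖ ≈ -0.40000)
E(d, I) = I + d (E(d, I) = (d + I) + (4 - 4)*d = (I + d) + 0*d = (I + d) + 0 = I + d)
(-5 - 387)/E(-14, 22) = (-5 - 387)/(22 - 14) = -392/8 = -392*⅛ = -49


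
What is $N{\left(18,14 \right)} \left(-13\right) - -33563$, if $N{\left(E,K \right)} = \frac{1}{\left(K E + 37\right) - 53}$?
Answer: $\frac{7920855}{236} \approx 33563.0$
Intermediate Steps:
$N{\left(E,K \right)} = \frac{1}{-16 + E K}$ ($N{\left(E,K \right)} = \frac{1}{\left(E K + 37\right) - 53} = \frac{1}{\left(37 + E K\right) - 53} = \frac{1}{-16 + E K}$)
$N{\left(18,14 \right)} \left(-13\right) - -33563 = \frac{1}{-16 + 18 \cdot 14} \left(-13\right) - -33563 = \frac{1}{-16 + 252} \left(-13\right) + 33563 = \frac{1}{236} \left(-13\right) + 33563 = - \frac{13}{236} + 33563 = \frac{7920855}{236}$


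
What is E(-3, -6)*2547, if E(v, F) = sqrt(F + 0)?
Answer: 2547*I*sqrt(6) ≈ 6238.9*I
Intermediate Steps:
E(v, F) = sqrt(F)
E(-3, -6)*2547 = sqrt(-6)*2547 = (I*sqrt(6))*2547 = 2547*I*sqrt(6)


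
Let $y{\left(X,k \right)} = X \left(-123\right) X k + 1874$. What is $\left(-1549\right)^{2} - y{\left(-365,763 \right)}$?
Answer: $12505430552$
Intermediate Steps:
$y{\left(X,k \right)} = 1874 - 123 k X^{2}$ ($y{\left(X,k \right)} = - 123 X X k + 1874 = - 123 X^{2} k + 1874 = - 123 k X^{2} + 1874 = 1874 - 123 k X^{2}$)
$\left(-1549\right)^{2} - y{\left(-365,763 \right)} = \left(-1549\right)^{2} - \left(1874 - 93849 \left(-365\right)^{2}\right) = 2399401 - \left(1874 - 93849 \cdot 133225\right) = 2399401 - \left(1874 - 12503033025\right) = 2399401 - -12503031151 = 2399401 + 12503031151 = 12505430552$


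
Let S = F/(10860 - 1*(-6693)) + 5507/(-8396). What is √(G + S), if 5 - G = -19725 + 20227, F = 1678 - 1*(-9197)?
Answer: I*√299870138858622281/24562498 ≈ 22.294*I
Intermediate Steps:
F = 10875 (F = 1678 + 9197 = 10875)
G = -497 (G = 5 - (-19725 + 20227) = 5 - 1*502 = 5 - 502 = -497)
S = -1785957/49124996 (S = 10875/(10860 - 1*(-6693)) + 5507/(-8396) = 10875/(10860 + 6693) + 5507*(-1/8396) = 10875/17553 - 5507/8396 = 10875*(1/17553) - 5507/8396 = 3625/5851 - 5507/8396 = -1785957/49124996 ≈ -0.036355)
√(G + S) = √(-497 - 1785957/49124996) = √(-24416908969/49124996) = I*√299870138858622281/24562498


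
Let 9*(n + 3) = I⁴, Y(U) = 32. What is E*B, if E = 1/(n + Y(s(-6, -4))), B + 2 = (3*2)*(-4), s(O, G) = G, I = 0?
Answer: -26/29 ≈ -0.89655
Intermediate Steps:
n = -3 (n = -3 + (⅑)*0⁴ = -3 + (⅑)*0 = -3 + 0 = -3)
B = -26 (B = -2 + (3*2)*(-4) = -2 + 6*(-4) = -2 - 24 = -26)
E = 1/29 (E = 1/(-3 + 32) = 1/29 ≈ 0.034483)
E*B = (1/29)*(-26) = -26/29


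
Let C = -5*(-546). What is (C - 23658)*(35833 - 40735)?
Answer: 102589056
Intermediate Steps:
C = 2730
(C - 23658)*(35833 - 40735) = (2730 - 23658)*(35833 - 40735) = -20928*(-4902) = 102589056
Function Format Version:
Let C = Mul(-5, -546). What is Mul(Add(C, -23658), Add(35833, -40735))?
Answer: 102589056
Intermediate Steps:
C = 2730
Mul(Add(C, -23658), Add(35833, -40735)) = Mul(Add(2730, -23658), Add(35833, -40735)) = Mul(-20928, -4902) = 102589056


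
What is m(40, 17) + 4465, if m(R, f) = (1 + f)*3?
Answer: 4519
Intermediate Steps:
m(R, f) = 3 + 3*f
m(40, 17) + 4465 = (3 + 3*17) + 4465 = (3 + 51) + 4465 = 54 + 4465 = 4519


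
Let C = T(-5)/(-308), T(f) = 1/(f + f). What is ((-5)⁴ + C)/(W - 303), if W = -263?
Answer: -1925001/1743280 ≈ -1.1042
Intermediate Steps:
T(f) = 1/(2*f)
C = 1/3080 (C = ((½)/(-5))/(-308) = ((½)*(-⅕))*(-1/308) = -⅒*(-1/308) = 1/3080 ≈ 0.00032468)
((-5)⁴ + C)/(W - 303) = ((-5)⁴ + 1/3080)/(-263 - 303) = (625 + 1/3080)/(-566) = (1925001/3080)*(-1/566) = -1925001/1743280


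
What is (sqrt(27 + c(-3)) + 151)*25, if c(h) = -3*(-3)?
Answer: 3925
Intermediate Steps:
c(h) = 9
(sqrt(27 + c(-3)) + 151)*25 = (sqrt(27 + 9) + 151)*25 = (sqrt(36) + 151)*25 = (6 + 151)*25 = 157*25 = 3925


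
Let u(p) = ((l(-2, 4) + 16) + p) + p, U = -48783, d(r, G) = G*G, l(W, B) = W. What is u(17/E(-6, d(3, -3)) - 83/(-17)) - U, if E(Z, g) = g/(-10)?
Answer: 7461655/153 ≈ 48769.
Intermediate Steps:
d(r, G) = G²
E(Z, g) = -g/10 (E(Z, g) = g*(-⅒) = -g/10)
u(p) = 14 + 2*p (u(p) = ((-2 + 16) + p) + p = (14 + p) + p = 14 + 2*p)
u(17/E(-6, d(3, -3)) - 83/(-17)) - U = (14 + 2*(17/((-⅒*(-3)²)) - 83/(-17))) - 1*(-48783) = (14 + 2*(17/((-⅒*9)) - 83*(-1/17))) + 48783 = (14 + 2*(17/(-9/10) + 83/17)) + 48783 = (14 + 2*(17*(-10/9) + 83/17)) + 48783 = (14 + 2*(-170/9 + 83/17)) + 48783 = (14 + 2*(-2143/153)) + 48783 = (14 - 4286/153) + 48783 = -2144/153 + 48783 = 7461655/153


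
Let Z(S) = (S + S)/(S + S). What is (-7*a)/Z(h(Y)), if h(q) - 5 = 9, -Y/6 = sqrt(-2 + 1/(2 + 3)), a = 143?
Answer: -1001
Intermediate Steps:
Y = -18*I*sqrt(5)/5 (Y = -6*sqrt(-2 + 1/(2 + 3)) = -6*sqrt(-2 + 1/5) = -18*I*sqrt(5)/5 ≈ -8.0499*I)
h(q) = 14 (h(q) = 5 + 9 = 14)
Z(S) = 1 (Z(S) = (2*S)/((2*S)) = (2*S)*(1/(2*S)) = 1)
(-7*a)/Z(h(Y)) = -7*143/1 = -1001*1 = -1001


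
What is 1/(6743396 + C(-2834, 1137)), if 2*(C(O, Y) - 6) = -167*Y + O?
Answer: 2/13294091 ≈ 1.5044e-7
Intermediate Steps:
C(O, Y) = 6 + O/2 - 167*Y/2 (C(O, Y) = 6 + (-167*Y + O)/2 = 6 + (O - 167*Y)/2 = 6 + (O/2 - 167*Y/2) = 6 + O/2 - 167*Y/2)
1/(6743396 + C(-2834, 1137)) = 1/(6743396 + (6 + (1/2)*(-2834) - 167/2*1137)) = 1/(6743396 + (6 - 1417 - 189879/2)) = 1/(6743396 - 192701/2) = 1/(13294091/2) = 2/13294091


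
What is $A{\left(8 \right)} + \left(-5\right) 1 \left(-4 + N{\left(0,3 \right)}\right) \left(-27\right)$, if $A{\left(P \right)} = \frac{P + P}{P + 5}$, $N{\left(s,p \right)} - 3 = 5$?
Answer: $\frac{7036}{13} \approx 541.23$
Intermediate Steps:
$N{\left(s,p \right)} = 8$ ($N{\left(s,p \right)} = 3 + 5 = 8$)
$A{\left(P \right)} = \frac{2 P}{5 + P}$
$A{\left(8 \right)} + \left(-5\right) 1 \left(-4 + N{\left(0,3 \right)}\right) \left(-27\right) = 2 \cdot 8 \frac{1}{5 + 8} + \left(-5\right) 1 \left(-4 + 8\right) \left(-27\right) = 2 \cdot 8 \cdot \frac{1}{13} + \left(-5\right) 4 \left(-27\right) = 2 \cdot 8 \cdot \frac{1}{13} - -540 = \frac{16}{13} + 540 = \frac{7036}{13}$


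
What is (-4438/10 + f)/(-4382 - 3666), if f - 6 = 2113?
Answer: -1047/5030 ≈ -0.20815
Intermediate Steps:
f = 2119 (f = 6 + 2113 = 2119)
(-4438/10 + f)/(-4382 - 3666) = (-4438/10 + 2119)/(-4382 - 3666) = (-4438*1/10 + 2119)/(-8048) = (-2219/5 + 2119)*(-1/8048) = (8376/5)*(-1/8048) = -1047/5030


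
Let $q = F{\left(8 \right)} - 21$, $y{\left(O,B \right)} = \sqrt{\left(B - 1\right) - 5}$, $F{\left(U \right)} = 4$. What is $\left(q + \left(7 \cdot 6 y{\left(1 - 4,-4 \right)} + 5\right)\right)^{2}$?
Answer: $-17496 - 1008 i \sqrt{10} \approx -17496.0 - 3187.6 i$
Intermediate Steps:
$y{\left(O,B \right)} = \sqrt{-6 + B}$ ($y{\left(O,B \right)} = \sqrt{\left(-1 + B\right) - 5} = \sqrt{-6 + B}$)
$q = -17$ ($q = 4 - 21 = -17$)
$\left(q + \left(7 \cdot 6 y{\left(1 - 4,-4 \right)} + 5\right)\right)^{2} = \left(-17 + \left(7 \cdot 6 \sqrt{-6 - 4} + 5\right)\right)^{2} = \left(-17 + \left(7 \cdot 6 \sqrt{-10} + 5\right)\right)^{2} = \left(-17 + \left(7 \cdot 6 i \sqrt{10} + 5\right)\right)^{2} = \left(-17 + \left(42 i \sqrt{10} + 5\right)\right)^{2} = \left(-17 + \left(5 + 42 i \sqrt{10}\right)\right)^{2} = \left(-12 + 42 i \sqrt{10}\right)^{2}$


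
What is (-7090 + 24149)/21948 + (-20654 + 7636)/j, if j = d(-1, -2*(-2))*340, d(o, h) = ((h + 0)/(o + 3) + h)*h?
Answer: -2034967/2487440 ≈ -0.81810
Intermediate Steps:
d(o, h) = h*(h + h/(3 + o)) (d(o, h) = (h/(3 + o) + h)*h = (h + h/(3 + o))*h = h*(h + h/(3 + o)))
j = 8160 (j = ((-2*(-2))²*(4 - 1)/(3 - 1))*340 = (4²*3/2)*340 = (16*(½)*3)*340 = 24*340 = 8160)
(-7090 + 24149)/21948 + (-20654 + 7636)/j = (-7090 + 24149)/21948 + (-20654 + 7636)/8160 = 17059*(1/21948) - 13018*1/8160 = 17059/21948 - 6509/4080 = -2034967/2487440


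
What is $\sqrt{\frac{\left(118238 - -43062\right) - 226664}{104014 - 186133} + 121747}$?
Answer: $\frac{\sqrt{91223326015287}}{27373} \approx 348.92$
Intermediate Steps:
$\sqrt{\frac{\left(118238 - -43062\right) - 226664}{104014 - 186133} + 121747} = \sqrt{\frac{\left(118238 + 43062\right) - 226664}{-82119} + 121747} = \sqrt{\left(161300 - 226664\right) \left(- \frac{1}{82119}\right) + 121747} = \sqrt{\left(-65364\right) \left(- \frac{1}{82119}\right) + 121747} = \sqrt{\frac{21788}{27373} + 121747} = \sqrt{\frac{3332602419}{27373}} = \frac{\sqrt{91223326015287}}{27373}$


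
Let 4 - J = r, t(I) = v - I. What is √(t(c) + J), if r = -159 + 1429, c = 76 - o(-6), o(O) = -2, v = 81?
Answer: I*√1263 ≈ 35.539*I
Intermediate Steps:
c = 78 (c = 76 - 1*(-2) = 76 + 2 = 78)
t(I) = 81 - I
r = 1270
J = -1266 (J = 4 - 1*1270 = 4 - 1270 = -1266)
√(t(c) + J) = √((81 - 1*78) - 1266) = √((81 - 78) - 1266) = √(3 - 1266) = √(-1263) = I*√1263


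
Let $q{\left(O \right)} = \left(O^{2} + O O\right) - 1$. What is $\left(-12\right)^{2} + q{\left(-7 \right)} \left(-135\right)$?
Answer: $-12951$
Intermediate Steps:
$q{\left(O \right)} = -1 + 2 O^{2}$ ($q{\left(O \right)} = \left(O^{2} + O^{2}\right) - 1 = 2 O^{2} - 1 = -1 + 2 O^{2}$)
$\left(-12\right)^{2} + q{\left(-7 \right)} \left(-135\right) = \left(-12\right)^{2} + \left(-1 + 2 \left(-7\right)^{2}\right) \left(-135\right) = 144 + \left(-1 + 2 \cdot 49\right) \left(-135\right) = 144 + \left(-1 + 98\right) \left(-135\right) = 144 + 97 \left(-135\right) = 144 - 13095 = -12951$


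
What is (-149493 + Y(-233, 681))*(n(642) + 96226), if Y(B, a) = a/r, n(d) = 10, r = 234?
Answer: -561066802786/39 ≈ -1.4386e+10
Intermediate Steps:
Y(B, a) = a/234
(-149493 + Y(-233, 681))*(n(642) + 96226) = (-149493 + (1/234)*681)*(10 + 96226) = (-149493 + 227/78)*96236 = -11660227/78*96236 = -561066802786/39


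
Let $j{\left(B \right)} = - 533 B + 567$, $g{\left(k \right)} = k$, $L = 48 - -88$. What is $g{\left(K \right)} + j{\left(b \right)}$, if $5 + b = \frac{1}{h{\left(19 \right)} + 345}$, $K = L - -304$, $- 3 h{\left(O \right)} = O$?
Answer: $\frac{3729153}{1016} \approx 3670.4$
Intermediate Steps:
$L = 136$ ($L = 48 + 88 = 136$)
$h{\left(O \right)} = - \frac{O}{3}$
$K = 440$ ($K = 136 - -304 = 136 + 304 = 440$)
$b = - \frac{5077}{1016}$ ($b = -5 + \frac{1}{\left(- \frac{1}{3}\right) 19 + 345} = -5 + \frac{1}{- \frac{19}{3} + 345} = -5 + \frac{1}{\frac{1016}{3}} = -5 + \frac{3}{1016} = - \frac{5077}{1016} \approx -4.997$)
$j{\left(B \right)} = 567 - 533 B$
$g{\left(K \right)} + j{\left(b \right)} = 440 + \left(567 - - \frac{2706041}{1016}\right) = 440 + \left(567 + \frac{2706041}{1016}\right) = 440 + \frac{3282113}{1016} = \frac{3729153}{1016}$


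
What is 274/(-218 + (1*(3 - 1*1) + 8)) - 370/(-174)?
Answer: 7321/9048 ≈ 0.80913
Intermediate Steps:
274/(-218 + (1*(3 - 1*1) + 8)) - 370/(-174) = 274/(-218 + (1*(3 - 1) + 8)) - 370*(-1/174) = 274/(-218 + (1*2 + 8)) + 185/87 = 274/(-218 + (2 + 8)) + 185/87 = 274/(-218 + 10) + 185/87 = 274/(-208) + 185/87 = 274*(-1/208) + 185/87 = -137/104 + 185/87 = 7321/9048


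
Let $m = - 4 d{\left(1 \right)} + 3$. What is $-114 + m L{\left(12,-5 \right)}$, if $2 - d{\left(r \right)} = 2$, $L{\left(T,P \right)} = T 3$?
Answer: $-6$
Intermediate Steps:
$L{\left(T,P \right)} = 3 T$
$d{\left(r \right)} = 0$ ($d{\left(r \right)} = 2 - 2 = 0$)
$m = 3$ ($m = \left(-4\right) 0 + 3 = 0 + 3 = 3$)
$-114 + m L{\left(12,-5 \right)} = -114 + 3 \cdot 3 \cdot 12 = -114 + 3 \cdot 36 = -114 + 108 = -6$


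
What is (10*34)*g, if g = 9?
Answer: 3060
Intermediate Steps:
(10*34)*g = (10*34)*9 = 340*9 = 3060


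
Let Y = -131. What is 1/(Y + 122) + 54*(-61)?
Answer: -29647/9 ≈ -3294.1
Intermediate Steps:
1/(Y + 122) + 54*(-61) = 1/(-131 + 122) + 54*(-61) = 1/(-9) - 3294 = -1/9 - 3294 = -29647/9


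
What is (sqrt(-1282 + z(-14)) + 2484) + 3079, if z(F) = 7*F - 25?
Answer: 5563 + I*sqrt(1405) ≈ 5563.0 + 37.483*I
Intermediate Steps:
z(F) = -25 + 7*F
(sqrt(-1282 + z(-14)) + 2484) + 3079 = (sqrt(-1282 + (-25 + 7*(-14))) + 2484) + 3079 = (sqrt(-1282 + (-25 - 98)) + 2484) + 3079 = (sqrt(-1282 - 123) + 2484) + 3079 = (sqrt(-1405) + 2484) + 3079 = (I*sqrt(1405) + 2484) + 3079 = (2484 + I*sqrt(1405)) + 3079 = 5563 + I*sqrt(1405)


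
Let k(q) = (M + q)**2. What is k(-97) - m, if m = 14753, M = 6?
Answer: -6472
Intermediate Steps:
k(q) = (6 + q)**2
k(-97) - m = (6 - 97)**2 - 1*14753 = (-91)**2 - 14753 = 8281 - 14753 = -6472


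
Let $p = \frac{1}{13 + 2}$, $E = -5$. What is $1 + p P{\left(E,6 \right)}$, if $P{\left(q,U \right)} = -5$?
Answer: $\frac{2}{3} \approx 0.66667$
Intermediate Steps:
$p = \frac{1}{15} \approx 0.066667$
$1 + p P{\left(E,6 \right)} = 1 + \frac{1}{15} \left(-5\right) = 1 - \frac{1}{3} = \frac{2}{3}$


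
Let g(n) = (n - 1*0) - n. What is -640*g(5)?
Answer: 0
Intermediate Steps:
g(n) = 0 (g(n) = (n + 0) - n = n - n = 0)
-640*g(5) = -640*0 = 0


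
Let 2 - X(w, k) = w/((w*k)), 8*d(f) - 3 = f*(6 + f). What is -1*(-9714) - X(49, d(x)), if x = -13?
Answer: 456468/47 ≈ 9712.1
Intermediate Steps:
d(f) = 3/8 + f*(6 + f)/8 (d(f) = 3/8 + (f*(6 + f))/8 = 3/8 + f*(6 + f)/8)
X(w, k) = 2 - 1/k (X(w, k) = 2 - w/(w*k) = 2 - w/(k*w) = 2 - w*1/(k*w) = 2 - 1/k)
-1*(-9714) - X(49, d(x)) = -1*(-9714) - (2 - 1/(3/8 + (⅛)*(-13)² + (¾)*(-13))) = 9714 - (2 - 1/(3/8 + (⅛)*169 - 39/4)) = 9714 - (2 - 1/(3/8 + 169/8 - 39/4)) = 9714 - (2 - 1/47/4) = 9714 - (2 - 1*4/47) = 9714 - (2 - 4/47) = 9714 - 1*90/47 = 9714 - 90/47 = 456468/47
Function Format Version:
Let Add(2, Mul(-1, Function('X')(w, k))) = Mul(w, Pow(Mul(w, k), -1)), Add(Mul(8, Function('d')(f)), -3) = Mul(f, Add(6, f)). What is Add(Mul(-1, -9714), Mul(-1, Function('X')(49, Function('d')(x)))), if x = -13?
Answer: Rational(456468, 47) ≈ 9712.1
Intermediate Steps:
Function('d')(f) = Add(Rational(3, 8), Mul(Rational(1, 8), f, Add(6, f))) (Function('d')(f) = Add(Rational(3, 8), Mul(Rational(1, 8), Mul(f, Add(6, f)))) = Add(Rational(3, 8), Mul(Rational(1, 8), f, Add(6, f))))
Function('X')(w, k) = Add(2, Mul(-1, Pow(k, -1))) (Function('X')(w, k) = Add(2, Mul(-1, Mul(w, Pow(Mul(w, k), -1)))) = Add(2, Mul(-1, Mul(w, Pow(Mul(k, w), -1)))) = Add(2, Mul(-1, Mul(w, Mul(Pow(k, -1), Pow(w, -1))))) = Add(2, Mul(-1, Pow(k, -1))))
Add(Mul(-1, -9714), Mul(-1, Function('X')(49, Function('d')(x)))) = Add(Mul(-1, -9714), Mul(-1, Add(2, Mul(-1, Pow(Add(Rational(3, 8), Mul(Rational(1, 8), Pow(-13, 2)), Mul(Rational(3, 4), -13)), -1))))) = Add(9714, Mul(-1, Add(2, Mul(-1, Pow(Add(Rational(3, 8), Mul(Rational(1, 8), 169), Rational(-39, 4)), -1))))) = Add(9714, Mul(-1, Add(2, Mul(-1, Pow(Add(Rational(3, 8), Rational(169, 8), Rational(-39, 4)), -1))))) = Add(9714, Mul(-1, Add(2, Mul(-1, Pow(Rational(47, 4), -1))))) = Add(9714, Mul(-1, Add(2, Mul(-1, Rational(4, 47))))) = Add(9714, Mul(-1, Add(2, Rational(-4, 47)))) = Add(9714, Mul(-1, Rational(90, 47))) = Add(9714, Rational(-90, 47)) = Rational(456468, 47)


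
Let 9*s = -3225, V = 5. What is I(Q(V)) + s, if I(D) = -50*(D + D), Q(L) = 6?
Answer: -2875/3 ≈ -958.33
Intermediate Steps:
I(D) = -100*D
s = -1075/3 (s = (⅑)*(-3225) = -1075/3 ≈ -358.33)
I(Q(V)) + s = -100*6 - 1075/3 = -600 - 1075/3 = -2875/3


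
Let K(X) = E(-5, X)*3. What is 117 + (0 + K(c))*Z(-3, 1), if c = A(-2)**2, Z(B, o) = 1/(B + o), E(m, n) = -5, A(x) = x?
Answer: 249/2 ≈ 124.50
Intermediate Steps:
c = 4 (c = (-2)**2 = 4)
K(X) = -15 (K(X) = -5*3 = -15)
117 + (0 + K(c))*Z(-3, 1) = 117 + (0 - 15)/(-3 + 1) = 117 - 15/(-2) = 117 - 15*(-1/2) = 117 + 15/2 = 249/2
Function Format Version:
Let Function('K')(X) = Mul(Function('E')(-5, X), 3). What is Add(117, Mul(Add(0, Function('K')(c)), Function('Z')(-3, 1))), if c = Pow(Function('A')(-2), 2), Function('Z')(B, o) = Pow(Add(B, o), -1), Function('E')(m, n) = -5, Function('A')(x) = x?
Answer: Rational(249, 2) ≈ 124.50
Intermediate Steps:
c = 4 (c = Pow(-2, 2) = 4)
Function('K')(X) = -15 (Function('K')(X) = Mul(-5, 3) = -15)
Add(117, Mul(Add(0, Function('K')(c)), Function('Z')(-3, 1))) = Add(117, Mul(Add(0, -15), Pow(Add(-3, 1), -1))) = Add(117, Mul(-15, Pow(-2, -1))) = Add(117, Mul(-15, Rational(-1, 2))) = Add(117, Rational(15, 2)) = Rational(249, 2)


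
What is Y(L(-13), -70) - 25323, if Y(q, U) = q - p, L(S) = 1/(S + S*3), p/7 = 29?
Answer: -1327353/52 ≈ -25526.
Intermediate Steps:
p = 203 (p = 7*29 = 203)
L(S) = 1/(4*S) (L(S) = 1/(S + 3*S) = 1/(4*S))
Y(q, U) = -203 + q (Y(q, U) = q - 1*203 = q - 203 = -203 + q)
Y(L(-13), -70) - 25323 = (-203 + (¼)/(-13)) - 25323 = (-203 + (¼)*(-1/13)) - 25323 = (-203 - 1/52) - 25323 = -10557/52 - 25323 = -1327353/52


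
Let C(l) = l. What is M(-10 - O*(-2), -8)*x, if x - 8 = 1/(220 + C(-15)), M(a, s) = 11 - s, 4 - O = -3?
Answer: 31179/205 ≈ 152.09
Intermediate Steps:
O = 7 (O = 4 - 1*(-3) = 4 + 3 = 7)
x = 1641/205 (x = 8 + 1/(220 - 15) = 8 + 1/205 = 1641/205 ≈ 8.0049)
M(-10 - O*(-2), -8)*x = (11 - 1*(-8))*(1641/205) = (11 + 8)*(1641/205) = 19*(1641/205) = 31179/205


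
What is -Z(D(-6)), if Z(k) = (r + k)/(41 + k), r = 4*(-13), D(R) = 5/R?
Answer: 317/241 ≈ 1.3154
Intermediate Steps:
r = -52
Z(k) = (-52 + k)/(41 + k)
-Z(D(-6)) = -(-52 + 5/(-6))/(41 + 5/(-6)) = -(-52 + 5*(-1/6))/(41 + 5*(-1/6)) = -(-52 - 5/6)/(41 - 5/6) = -(-317)/(241/6*6) = -6*(-317)/(241*6) = -1*(-317/241) = 317/241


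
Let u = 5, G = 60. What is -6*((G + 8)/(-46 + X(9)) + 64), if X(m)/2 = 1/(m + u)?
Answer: -40136/107 ≈ -375.10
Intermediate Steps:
X(m) = 2/(5 + m) (X(m) = 2/(m + 5) = 2/(5 + m))
-6*((G + 8)/(-46 + X(9)) + 64) = -6*((60 + 8)/(-46 + 2/(5 + 9)) + 64) = -6*(68/(-46 + 2/14) + 64) = -6*(68/(-46 + 2*(1/14)) + 64) = -6*(68/(-46 + ⅐) + 64) = -6*(68/(-321/7) + 64) = -6*(68*(-7/321) + 64) = -6*(-476/321 + 64) = -6*20068/321 = -40136/107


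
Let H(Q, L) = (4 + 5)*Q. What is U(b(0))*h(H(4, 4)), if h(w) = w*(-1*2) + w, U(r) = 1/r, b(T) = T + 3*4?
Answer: -3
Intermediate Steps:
b(T) = 12 + T (b(T) = T + 12 = 12 + T)
H(Q, L) = 9*Q
h(w) = -w (h(w) = w*(-2) + w = -2*w + w = -w)
U(b(0))*h(H(4, 4)) = (-9*4)/(12 + 0) = (-1*36)/12 = (1/12)*(-36) = -3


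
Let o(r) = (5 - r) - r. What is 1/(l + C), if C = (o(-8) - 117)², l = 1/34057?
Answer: 34057/313869313 ≈ 0.00010851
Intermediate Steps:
l = 1/34057 ≈ 2.9363e-5
o(r) = 5 - 2*r
C = 9216 (C = ((5 - 2*(-8)) - 117)² = ((5 + 16) - 117)² = (21 - 117)² = (-96)² = 9216)
1/(l + C) = 1/(1/34057 + 9216) = 1/(313869313/34057) = 34057/313869313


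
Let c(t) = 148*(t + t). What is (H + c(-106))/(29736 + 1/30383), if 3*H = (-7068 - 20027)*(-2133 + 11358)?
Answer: -2532377505883/903468889 ≈ -2802.9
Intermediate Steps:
H = -83317125 (H = ((-7068 - 20027)*(-2133 + 11358))/3 = (-27095*9225)/3 = (⅓)*(-249951375) = -83317125)
c(t) = 296*t (c(t) = 148*(2*t) = 296*t)
(H + c(-106))/(29736 + 1/30383) = (-83317125 + 296*(-106))/(29736 + 1/30383) = (-83317125 - 31376)/(29736 + 1/30383) = -83348501/903468889/30383 = -83348501*30383/903468889 = -2532377505883/903468889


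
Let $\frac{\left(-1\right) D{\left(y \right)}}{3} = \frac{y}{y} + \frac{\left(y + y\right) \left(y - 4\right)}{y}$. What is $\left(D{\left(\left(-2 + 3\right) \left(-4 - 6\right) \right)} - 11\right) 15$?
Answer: $1050$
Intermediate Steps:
$D{\left(y \right)} = 21 - 6 y$ ($D{\left(y \right)} = - 3 \left(\frac{y}{y} + \frac{\left(y + y\right) \left(y - 4\right)}{y}\right) = - 3 \left(1 + \frac{2 y \left(-4 + y\right)}{y}\right) = - 3 \left(1 + \left(-8 + 2 y\right)\right) = - 3 \left(-7 + 2 y\right) = 21 - 6 y$)
$\left(D{\left(\left(-2 + 3\right) \left(-4 - 6\right) \right)} - 11\right) 15 = \left(\left(21 - 6 \left(-2 + 3\right) \left(-4 - 6\right)\right) - 11\right) 15 = \left(\left(21 - 6 \cdot 1 \left(-4 - 6\right)\right) - 11\right) 15 = \left(\left(21 - 6 \cdot 1 \left(-10\right)\right) - 11\right) 15 = \left(\left(21 - -60\right) - 11\right) 15 = \left(\left(21 + 60\right) - 11\right) 15 = \left(81 - 11\right) 15 = 70 \cdot 15 = 1050$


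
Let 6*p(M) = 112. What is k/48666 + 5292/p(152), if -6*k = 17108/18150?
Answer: 187809087599/662465925 ≈ 283.50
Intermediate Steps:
k = -4277/27225 (k = -8554/(3*18150) = -⅙*8554/9075 = -4277/27225 ≈ -0.15710)
p(M) = 56/3 (p(M) = (⅙)*112 = 56/3)
k/48666 + 5292/p(152) = -4277/27225/48666 + 5292/(56/3) = -4277/27225*1/48666 + 5292*(3/56) = -4277/1324931850 + 567/2 = 187809087599/662465925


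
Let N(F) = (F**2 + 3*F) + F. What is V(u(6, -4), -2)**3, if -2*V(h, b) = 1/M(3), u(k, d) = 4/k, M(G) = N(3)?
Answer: -1/74088 ≈ -1.3497e-5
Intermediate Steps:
N(F) = F**2 + 4*F
M(G) = 21 (M(G) = 3*(4 + 3) = 3*7 = 21)
V(h, b) = -1/42 (V(h, b) = -1/2/21 = -1/2*1/21 = -1/42)
V(u(6, -4), -2)**3 = (-1/42)**3 = -1/74088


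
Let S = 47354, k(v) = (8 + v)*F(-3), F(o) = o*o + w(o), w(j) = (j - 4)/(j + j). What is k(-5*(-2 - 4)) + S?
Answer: 143221/3 ≈ 47740.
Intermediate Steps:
w(j) = (-4 + j)/(2*j) (w(j) = (-4 + j)/((2*j)) = (-4 + j)*(1/(2*j)) = (-4 + j)/(2*j))
F(o) = o² + (-4 + o)/(2*o) (F(o) = o*o + (-4 + o)/(2*o) = o² + (-4 + o)/(2*o))
k(v) = 244/3 + 61*v/6 (k(v) = (8 + v)*((-2 + (-3)³ + (½)*(-3))/(-3)) = (8 + v)*(-(-2 - 27 - 3/2)/3) = (8 + v)*(-⅓*(-61/2)) = (8 + v)*(61/6) = 244/3 + 61*v/6)
k(-5*(-2 - 4)) + S = (244/3 + 61*(-5*(-2 - 4))/6) + 47354 = (244/3 + 61*(-5*(-6))/6) + 47354 = (244/3 + (61/6)*30) + 47354 = (244/3 + 305) + 47354 = 1159/3 + 47354 = 143221/3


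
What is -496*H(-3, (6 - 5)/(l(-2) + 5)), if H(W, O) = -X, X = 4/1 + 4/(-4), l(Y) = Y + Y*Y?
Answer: 1488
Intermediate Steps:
l(Y) = Y + Y**2
X = 3 (X = 4*1 + 4*(-1/4) = 4 - 1 = 3)
H(W, O) = -3 (H(W, O) = -1*3 = -3)
-496*H(-3, (6 - 5)/(l(-2) + 5)) = -496*(-3) = 1488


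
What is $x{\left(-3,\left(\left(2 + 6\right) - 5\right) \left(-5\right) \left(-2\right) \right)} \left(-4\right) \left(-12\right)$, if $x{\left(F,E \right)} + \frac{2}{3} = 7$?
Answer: $304$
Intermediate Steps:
$x{\left(F,E \right)} = \frac{19}{3}$ ($x{\left(F,E \right)} = - \frac{2}{3} + 7 = \frac{19}{3}$)
$x{\left(-3,\left(\left(2 + 6\right) - 5\right) \left(-5\right) \left(-2\right) \right)} \left(-4\right) \left(-12\right) = \frac{19}{3} \left(-4\right) \left(-12\right) = \left(- \frac{76}{3}\right) \left(-12\right) = 304$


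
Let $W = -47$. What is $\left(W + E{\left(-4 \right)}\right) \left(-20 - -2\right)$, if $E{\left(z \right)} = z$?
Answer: $918$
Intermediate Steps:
$\left(W + E{\left(-4 \right)}\right) \left(-20 - -2\right) = \left(-47 - 4\right) \left(-20 - -2\right) = - 51 \left(-20 + 2\right) = \left(-51\right) \left(-18\right) = 918$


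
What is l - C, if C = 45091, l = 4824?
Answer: -40267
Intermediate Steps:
l - C = 4824 - 1*45091 = 4824 - 45091 = -40267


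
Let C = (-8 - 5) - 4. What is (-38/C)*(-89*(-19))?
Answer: 64258/17 ≈ 3779.9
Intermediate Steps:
C = -17 (C = -13 - 4 = -17)
(-38/C)*(-89*(-19)) = (-38/(-17))*(-89*(-19)) = -38*(-1/17)*1691 = (38/17)*1691 = 64258/17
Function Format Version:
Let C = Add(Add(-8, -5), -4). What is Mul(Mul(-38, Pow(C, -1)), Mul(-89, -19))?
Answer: Rational(64258, 17) ≈ 3779.9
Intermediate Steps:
C = -17 (C = Add(-13, -4) = -17)
Mul(Mul(-38, Pow(C, -1)), Mul(-89, -19)) = Mul(Mul(-38, Pow(-17, -1)), Mul(-89, -19)) = Mul(Mul(-38, Rational(-1, 17)), 1691) = Mul(Rational(38, 17), 1691) = Rational(64258, 17)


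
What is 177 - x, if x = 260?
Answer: -83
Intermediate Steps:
177 - x = 177 - 1*260 = 177 - 260 = -83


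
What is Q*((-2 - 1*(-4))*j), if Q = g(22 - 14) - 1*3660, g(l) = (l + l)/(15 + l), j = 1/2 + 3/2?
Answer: -336656/23 ≈ -14637.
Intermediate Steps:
j = 2 (j = 1*(½) + 3*(½) = ½ + 3/2 = 2)
g(l) = 2*l/(15 + l) (g(l) = (2*l)/(15 + l) = 2*l/(15 + l))
Q = -84164/23 (Q = 2*(22 - 14)/(15 + (22 - 14)) - 1*3660 = 2*8/(15 + 8) - 3660 = 2*8/23 - 3660 = 2*8*(1/23) - 3660 = 16/23 - 3660 = -84164/23 ≈ -3659.3)
Q*((-2 - 1*(-4))*j) = -84164*(-2 - 1*(-4))*2/23 = -84164*(-2 + 4)*2/23 = -168328*2/23 = -84164/23*4 = -336656/23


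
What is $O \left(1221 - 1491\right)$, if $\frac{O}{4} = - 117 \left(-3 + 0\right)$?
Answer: $-379080$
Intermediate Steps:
$O = 1404$ ($O = 4 \left(- 117 \left(-3 + 0\right)\right) = 4 \left(\left(-117\right) \left(-3\right)\right) = 4 \cdot 351 = 1404$)
$O \left(1221 - 1491\right) = 1404 \left(1221 - 1491\right) = 1404 \left(-270\right) = -379080$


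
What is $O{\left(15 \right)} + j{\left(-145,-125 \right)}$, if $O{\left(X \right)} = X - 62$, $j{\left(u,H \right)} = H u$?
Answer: $18078$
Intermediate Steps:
$O{\left(X \right)} = -62 + X$
$O{\left(15 \right)} + j{\left(-145,-125 \right)} = \left(-62 + 15\right) - -18125 = -47 + 18125 = 18078$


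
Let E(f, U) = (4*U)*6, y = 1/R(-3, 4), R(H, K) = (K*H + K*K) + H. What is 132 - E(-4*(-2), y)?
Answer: 108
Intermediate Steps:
R(H, K) = H + K**2 + H*K (R(H, K) = (H*K + K**2) + H = (K**2 + H*K) + H = H + K**2 + H*K)
y = 1 (y = 1/(-3 + 4**2 - 3*4) = 1/(-3 + 16 - 12) = 1/1 = 1)
E(f, U) = 24*U
132 - E(-4*(-2), y) = 132 - 24 = 108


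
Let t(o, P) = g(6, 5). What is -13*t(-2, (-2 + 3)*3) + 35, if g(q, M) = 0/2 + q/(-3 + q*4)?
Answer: 219/7 ≈ 31.286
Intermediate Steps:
g(q, M) = q/(-3 + 4*q) (g(q, M) = 0*(½) + q/(-3 + 4*q) = 0 + q/(-3 + 4*q) = q/(-3 + 4*q))
t(o, P) = 2/7 (t(o, P) = 6/(-3 + 4*6) = 6/(-3 + 24) = 6/21 = 6*(1/21) = 2/7)
-13*t(-2, (-2 + 3)*3) + 35 = -13*2/7 + 35 = -26/7 + 35 = 219/7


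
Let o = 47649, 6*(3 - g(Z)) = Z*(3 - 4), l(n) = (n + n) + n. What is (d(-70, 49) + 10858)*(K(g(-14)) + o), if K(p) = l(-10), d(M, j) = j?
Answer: 519380433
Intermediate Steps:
l(n) = 3*n (l(n) = 2*n + n = 3*n)
g(Z) = 3 + Z/6 (g(Z) = 3 - Z*(3 - 4)/6 = 3 - Z*(-1)/6 = 3 - (-1)*Z/6 = 3 + Z/6)
K(p) = -30 (K(p) = 3*(-10) = -30)
(d(-70, 49) + 10858)*(K(g(-14)) + o) = (49 + 10858)*(-30 + 47649) = 10907*47619 = 519380433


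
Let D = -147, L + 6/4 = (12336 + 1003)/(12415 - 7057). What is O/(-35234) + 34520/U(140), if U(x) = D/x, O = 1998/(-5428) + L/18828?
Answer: -555006703615677601391/16881721870846392 ≈ -32876.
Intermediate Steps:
L = 2651/2679 (L = -3/2 + (12336 + 1003)/(12415 - 7057) = -3/2 + 13339/5358 = 2651/2679 ≈ 0.98955)
O = -25191288487/68447367684 (O = 1998/(-5428) + (2651/2679)/18828 = 1998*(-1/5428) + (2651/2679)*(1/18828) = -999/2714 + 2651/50440212 = -25191288487/68447367684 ≈ -0.36804)
U(x) = -147/x
O/(-35234) + 34520/U(140) = -25191288487/68447367684/(-35234) + 34520/((-147/140)) = -25191288487/68447367684*(-1/35234) + 34520/((-147*1/140)) = 25191288487/2411674552978056 + 34520/(-21/20) = 25191288487/2411674552978056 + 34520*(-20/21) = 25191288487/2411674552978056 - 690400/21 = -555006703615677601391/16881721870846392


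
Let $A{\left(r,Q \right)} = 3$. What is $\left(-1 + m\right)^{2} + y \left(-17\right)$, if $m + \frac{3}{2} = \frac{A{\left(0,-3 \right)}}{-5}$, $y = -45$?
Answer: $\frac{77461}{100} \approx 774.61$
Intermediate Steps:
$m = - \frac{21}{10}$ ($m = - \frac{3}{2} + \frac{3}{-5} = - \frac{3}{2} + 3 \left(- \frac{1}{5}\right) = - \frac{3}{2} - \frac{3}{5} = - \frac{21}{10} \approx -2.1$)
$\left(-1 + m\right)^{2} + y \left(-17\right) = \left(-1 - \frac{21}{10}\right)^{2} - -765 = \left(- \frac{31}{10}\right)^{2} + 765 = \frac{961}{100} + 765 = \frac{77461}{100}$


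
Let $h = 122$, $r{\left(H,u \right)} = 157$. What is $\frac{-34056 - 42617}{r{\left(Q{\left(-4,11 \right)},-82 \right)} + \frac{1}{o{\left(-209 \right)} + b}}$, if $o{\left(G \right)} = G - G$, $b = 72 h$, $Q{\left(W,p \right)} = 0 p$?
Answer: $- \frac{673495632}{1379089} \approx -488.36$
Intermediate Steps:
$Q{\left(W,p \right)} = 0$
$b = 8784$ ($b = 72 \cdot 122 = 8784$)
$o{\left(G \right)} = 0$
$\frac{-34056 - 42617}{r{\left(Q{\left(-4,11 \right)},-82 \right)} + \frac{1}{o{\left(-209 \right)} + b}} = \frac{-34056 - 42617}{157 + \frac{1}{0 + 8784}} = - \frac{76673}{157 + \frac{1}{8784}} = - \frac{76673}{\frac{1379089}{8784}} = \left(-76673\right) \frac{8784}{1379089} = - \frac{673495632}{1379089}$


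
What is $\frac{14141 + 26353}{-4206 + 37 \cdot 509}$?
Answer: $\frac{40494}{14627} \approx 2.7684$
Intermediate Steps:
$\frac{14141 + 26353}{-4206 + 37 \cdot 509} = \frac{40494}{-4206 + 18833} = \frac{40494}{14627}$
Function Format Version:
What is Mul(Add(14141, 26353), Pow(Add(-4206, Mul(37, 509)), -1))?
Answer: Rational(40494, 14627) ≈ 2.7684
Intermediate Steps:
Mul(Add(14141, 26353), Pow(Add(-4206, Mul(37, 509)), -1)) = Mul(40494, Pow(Add(-4206, 18833), -1)) = Mul(40494, Pow(14627, -1)) = Mul(40494, Rational(1, 14627)) = Rational(40494, 14627)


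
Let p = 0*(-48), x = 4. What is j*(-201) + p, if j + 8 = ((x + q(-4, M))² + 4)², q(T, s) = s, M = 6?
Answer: -2172408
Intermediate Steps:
p = 0
j = 10808 (j = -8 + ((4 + 6)² + 4)² = -8 + (10² + 4)² = -8 + (100 + 4)² = -8 + 104² = -8 + 10816 = 10808)
j*(-201) + p = 10808*(-201) + 0 = -2172408 + 0 = -2172408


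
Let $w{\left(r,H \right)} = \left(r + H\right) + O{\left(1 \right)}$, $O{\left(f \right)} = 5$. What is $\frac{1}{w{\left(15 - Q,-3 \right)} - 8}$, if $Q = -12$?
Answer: $\frac{1}{21} \approx 0.047619$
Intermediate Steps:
$w{\left(r,H \right)} = 5 + H + r$ ($w{\left(r,H \right)} = \left(r + H\right) + 5 = \left(H + r\right) + 5 = 5 + H + r$)
$\frac{1}{w{\left(15 - Q,-3 \right)} - 8} = \frac{1}{\left(5 - 3 + \left(15 - -12\right)\right) - 8} = \frac{1}{\left(5 - 3 + \left(15 + 12\right)\right) - 8} = \frac{1}{\left(5 - 3 + 27\right) - 8} = \frac{1}{29 - 8} = \frac{1}{21}$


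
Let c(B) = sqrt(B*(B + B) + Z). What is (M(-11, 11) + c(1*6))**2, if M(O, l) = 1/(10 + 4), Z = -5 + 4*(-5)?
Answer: 9213/196 + sqrt(47)/7 ≈ 47.984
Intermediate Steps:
Z = -25 (Z = -5 - 20 = -25)
M(O, l) = 1/14
c(B) = sqrt(-25 + 2*B**2) (c(B) = sqrt(B*(B + B) - 25) = sqrt(B*(2*B) - 25) = sqrt(2*B**2 - 25) = sqrt(-25 + 2*B**2))
(M(-11, 11) + c(1*6))**2 = (1/14 + sqrt(-25 + 2*(1*6)**2))**2 = (1/14 + sqrt(-25 + 2*6**2))**2 = (1/14 + sqrt(-25 + 2*36))**2 = (1/14 + sqrt(-25 + 72))**2 = (1/14 + sqrt(47))**2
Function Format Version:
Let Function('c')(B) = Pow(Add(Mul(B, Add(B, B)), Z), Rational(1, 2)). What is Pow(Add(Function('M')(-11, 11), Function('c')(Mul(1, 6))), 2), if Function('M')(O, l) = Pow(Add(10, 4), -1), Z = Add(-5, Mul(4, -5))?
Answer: Add(Rational(9213, 196), Mul(Rational(1, 7), Pow(47, Rational(1, 2)))) ≈ 47.984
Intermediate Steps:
Z = -25 (Z = Add(-5, -20) = -25)
Function('M')(O, l) = Rational(1, 14) (Function('M')(O, l) = Pow(14, -1) = Rational(1, 14))
Function('c')(B) = Pow(Add(-25, Mul(2, Pow(B, 2))), Rational(1, 2)) (Function('c')(B) = Pow(Add(Mul(B, Add(B, B)), -25), Rational(1, 2)) = Pow(Add(Mul(B, Mul(2, B)), -25), Rational(1, 2)) = Pow(Add(Mul(2, Pow(B, 2)), -25), Rational(1, 2)) = Pow(Add(-25, Mul(2, Pow(B, 2))), Rational(1, 2)))
Pow(Add(Function('M')(-11, 11), Function('c')(Mul(1, 6))), 2) = Pow(Add(Rational(1, 14), Pow(Add(-25, Mul(2, Pow(Mul(1, 6), 2))), Rational(1, 2))), 2) = Pow(Add(Rational(1, 14), Pow(Add(-25, Mul(2, Pow(6, 2))), Rational(1, 2))), 2) = Pow(Add(Rational(1, 14), Pow(Add(-25, Mul(2, 36)), Rational(1, 2))), 2) = Pow(Add(Rational(1, 14), Pow(Add(-25, 72), Rational(1, 2))), 2) = Pow(Add(Rational(1, 14), Pow(47, Rational(1, 2))), 2)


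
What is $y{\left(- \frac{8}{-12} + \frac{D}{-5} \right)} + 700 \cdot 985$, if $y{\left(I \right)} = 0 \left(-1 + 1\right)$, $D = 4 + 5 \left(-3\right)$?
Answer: $689500$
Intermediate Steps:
$D = -11$ ($D = 4 - 15 = -11$)
$y{\left(I \right)} = 0$ ($y{\left(I \right)} = 0 \cdot 0 = 0$)
$y{\left(- \frac{8}{-12} + \frac{D}{-5} \right)} + 700 \cdot 985 = 0 + 700 \cdot 985 = 0 + 689500 = 689500$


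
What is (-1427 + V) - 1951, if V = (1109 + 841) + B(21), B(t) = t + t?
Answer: -1386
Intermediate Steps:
B(t) = 2*t
V = 1992 (V = (1109 + 841) + 2*21 = 1950 + 42 = 1992)
(-1427 + V) - 1951 = (-1427 + 1992) - 1951 = 565 - 1951 = -1386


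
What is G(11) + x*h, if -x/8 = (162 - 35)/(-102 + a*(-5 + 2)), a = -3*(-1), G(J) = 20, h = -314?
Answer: -316804/111 ≈ -2854.1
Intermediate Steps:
a = 3
x = 1016/111 (x = -8*(162 - 35)/(-102 + 3*(-5 + 2)) = -1016/(-102 + 3*(-3)) = -1016/(-102 - 9) = -1016/(-111) = -1016*(-1)/111 = -8*(-127/111) = 1016/111 ≈ 9.1532)
G(11) + x*h = 20 + (1016/111)*(-314) = 20 - 319024/111 = -316804/111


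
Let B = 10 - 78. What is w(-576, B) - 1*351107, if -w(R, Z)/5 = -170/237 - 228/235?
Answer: -3910886887/11139 ≈ -3.5110e+5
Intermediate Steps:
B = -68
w(R, Z) = 93986/11139 (w(R, Z) = -5*(-170/237 - 228/235) = -5*(-93986/55695) = 93986/11139)
w(-576, B) - 1*351107 = 93986/11139 - 1*351107 = 93986/11139 - 351107 = -3910886887/11139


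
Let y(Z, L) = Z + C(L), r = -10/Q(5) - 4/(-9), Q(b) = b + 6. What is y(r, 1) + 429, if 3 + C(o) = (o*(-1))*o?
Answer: 42029/99 ≈ 424.54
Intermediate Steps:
Q(b) = 6 + b
C(o) = -3 - o² (C(o) = -3 + (o*(-1))*o = -3 + (-o)*o = -3 - o²)
r = -46/99 (r = -10/(6 + 5) - 4/(-9) = -10/11 - 4*(-⅑) = -10*1/11 + 4/9 = -10/11 + 4/9 = -46/99 ≈ -0.46465)
y(Z, L) = -3 + Z - L² (y(Z, L) = Z + (-3 - L²) = -3 + Z - L²)
y(r, 1) + 429 = (-3 - 46/99 - 1*1²) + 429 = (-3 - 46/99 - 1*1) + 429 = (-3 - 46/99 - 1) + 429 = -442/99 + 429 = 42029/99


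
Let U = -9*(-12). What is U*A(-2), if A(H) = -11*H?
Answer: 2376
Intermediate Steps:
U = 108
U*A(-2) = 108*(-11*(-2)) = 108*22 = 2376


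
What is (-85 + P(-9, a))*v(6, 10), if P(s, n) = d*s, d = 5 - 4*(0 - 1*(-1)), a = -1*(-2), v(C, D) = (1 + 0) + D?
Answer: -1034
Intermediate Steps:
v(C, D) = 1 + D
a = 2
d = 1 (d = 5 - 4*(0 + 1) = 5 - 4*1 = 5 - 4 = 1)
P(s, n) = s (P(s, n) = 1*s = s)
(-85 + P(-9, a))*v(6, 10) = (-85 - 9)*(1 + 10) = -94*11 = -1034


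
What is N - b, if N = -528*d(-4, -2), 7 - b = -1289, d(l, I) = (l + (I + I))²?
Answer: -35088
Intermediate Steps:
d(l, I) = (l + 2*I)²
b = 1296 (b = 7 - 1*(-1289) = 7 + 1289 = 1296)
N = -33792 (N = -528*(-4 + 2*(-2))² = -528*(-4 - 4)² = -528*(-8)² = -528*64 = -33792)
N - b = -33792 - 1*1296 = -33792 - 1296 = -35088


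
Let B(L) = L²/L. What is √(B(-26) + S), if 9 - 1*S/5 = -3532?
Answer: √17679 ≈ 132.96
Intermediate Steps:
S = 17705 (S = 45 - 5*(-3532) = 45 + 17660 = 17705)
B(L) = L
√(B(-26) + S) = √(-26 + 17705) = √17679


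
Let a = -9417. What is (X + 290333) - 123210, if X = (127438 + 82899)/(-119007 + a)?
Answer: 21462393815/128424 ≈ 1.6712e+5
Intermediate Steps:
X = -210337/128424 (X = (127438 + 82899)/(-119007 - 9417) = 210337/(-128424) = 210337*(-1/128424) = -210337/128424 ≈ -1.6378)
(X + 290333) - 123210 = (-210337/128424 + 290333) - 123210 = 37285514855/128424 - 123210 = 21462393815/128424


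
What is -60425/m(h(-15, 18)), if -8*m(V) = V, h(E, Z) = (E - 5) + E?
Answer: -96680/7 ≈ -13811.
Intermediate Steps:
h(E, Z) = -5 + 2*E (h(E, Z) = (-5 + E) + E = -5 + 2*E)
m(V) = -V/8
-60425/m(h(-15, 18)) = -60425*(-8/(-5 + 2*(-15))) = -60425*(-8/(-5 - 30)) = -60425/((-⅛*(-35))) = -60425/35/8 = -60425*8/35 = -96680/7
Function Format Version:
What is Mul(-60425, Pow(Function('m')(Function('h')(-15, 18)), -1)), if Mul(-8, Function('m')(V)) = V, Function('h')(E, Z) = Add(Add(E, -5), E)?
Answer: Rational(-96680, 7) ≈ -13811.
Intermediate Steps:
Function('h')(E, Z) = Add(-5, Mul(2, E)) (Function('h')(E, Z) = Add(Add(-5, E), E) = Add(-5, Mul(2, E)))
Function('m')(V) = Mul(Rational(-1, 8), V)
Mul(-60425, Pow(Function('m')(Function('h')(-15, 18)), -1)) = Mul(-60425, Pow(Mul(Rational(-1, 8), Add(-5, Mul(2, -15))), -1)) = Mul(-60425, Pow(Mul(Rational(-1, 8), Add(-5, -30)), -1)) = Mul(-60425, Pow(Mul(Rational(-1, 8), -35), -1)) = Mul(-60425, Pow(Rational(35, 8), -1)) = Mul(-60425, Rational(8, 35)) = Rational(-96680, 7)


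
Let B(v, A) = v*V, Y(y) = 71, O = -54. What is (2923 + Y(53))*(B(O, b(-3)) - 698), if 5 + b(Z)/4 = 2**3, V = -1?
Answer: -1928136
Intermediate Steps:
b(Z) = 12 (b(Z) = -20 + 4*2**3 = -20 + 4*8 = -20 + 32 = 12)
B(v, A) = -v (B(v, A) = v*(-1) = -v)
(2923 + Y(53))*(B(O, b(-3)) - 698) = (2923 + 71)*(-1*(-54) - 698) = 2994*(54 - 698) = 2994*(-644) = -1928136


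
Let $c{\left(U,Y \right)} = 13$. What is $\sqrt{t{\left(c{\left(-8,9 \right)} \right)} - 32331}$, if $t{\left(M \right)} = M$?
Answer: $i \sqrt{32318} \approx 179.77 i$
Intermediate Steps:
$\sqrt{t{\left(c{\left(-8,9 \right)} \right)} - 32331} = \sqrt{13 - 32331} = \sqrt{-32318} = i \sqrt{32318}$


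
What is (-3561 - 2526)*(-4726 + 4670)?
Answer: 340872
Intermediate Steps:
(-3561 - 2526)*(-4726 + 4670) = -6087*(-56) = 340872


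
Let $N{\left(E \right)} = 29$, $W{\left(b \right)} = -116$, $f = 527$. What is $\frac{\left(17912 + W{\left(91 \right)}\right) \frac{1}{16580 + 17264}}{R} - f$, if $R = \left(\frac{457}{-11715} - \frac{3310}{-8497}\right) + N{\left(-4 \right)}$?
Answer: $- \frac{13026913967650357}{24719842185176} \approx -526.98$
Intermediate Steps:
$R = \frac{2921621816}{99542355}$ ($R = \left(\frac{457}{-11715} - \frac{3310}{-8497}\right) + 29 = \left(457 \left(- \frac{1}{11715}\right) - - \frac{3310}{8497}\right) + 29 = \left(- \frac{457}{11715} + \frac{3310}{8497}\right) + 29 = \frac{34893521}{99542355} + 29 = \frac{2921621816}{99542355} \approx 29.351$)
$\frac{\left(17912 + W{\left(91 \right)}\right) \frac{1}{16580 + 17264}}{R} - f = \frac{\left(17912 - 116\right) \frac{1}{16580 + 17264}}{\frac{2921621816}{99542355}} - 527 = \frac{17796}{33844} \cdot \frac{99542355}{2921621816} - 527 = 17796 \cdot \frac{1}{33844} \cdot \frac{99542355}{2921621816} - 527 = \frac{4449}{8461} \cdot \frac{99542355}{2921621816} - 527 = \frac{442863937395}{24719842185176} - 527 = - \frac{13026913967650357}{24719842185176}$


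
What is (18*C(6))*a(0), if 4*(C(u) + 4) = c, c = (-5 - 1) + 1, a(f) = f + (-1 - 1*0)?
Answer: 189/2 ≈ 94.500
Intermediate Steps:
a(f) = -1 + f (a(f) = f + (-1 + 0) = f - 1 = -1 + f)
c = -5 (c = -6 + 1 = -5)
C(u) = -21/4 (C(u) = -4 + (¼)*(-5) = -4 - 5/4 = -21/4)
(18*C(6))*a(0) = (18*(-21/4))*(-1 + 0) = -189/2*(-1) = 189/2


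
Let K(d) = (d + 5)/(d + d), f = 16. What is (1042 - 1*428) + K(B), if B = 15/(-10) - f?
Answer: 8601/14 ≈ 614.36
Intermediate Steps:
B = -35/2 (B = 15/(-10) - 1*16 = 15*(-1/10) - 16 = -3/2 - 16 = -35/2 ≈ -17.500)
K(d) = (5 + d)/(2*d) (K(d) = (5 + d)/((2*d)) = (5 + d)*(1/(2*d)) = (5 + d)/(2*d))
(1042 - 1*428) + K(B) = (1042 - 1*428) + (5 - 35/2)/(2*(-35/2)) = (1042 - 428) + (1/2)*(-2/35)*(-25/2) = 614 + 5/14 = 8601/14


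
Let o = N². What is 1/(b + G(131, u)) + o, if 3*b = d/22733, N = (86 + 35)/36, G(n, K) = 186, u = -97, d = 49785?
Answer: 62179526021/5501433168 ≈ 11.302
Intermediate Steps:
N = 121/36 (N = 121*(1/36) = 121/36 ≈ 3.3611)
b = 16595/22733 (b = (49785/22733)/3 = (49785*(1/22733))/3 = (⅓)*(49785/22733) = 16595/22733 ≈ 0.73000)
o = 14641/1296 (o = (121/36)² = 14641/1296 ≈ 11.297)
1/(b + G(131, u)) + o = 1/(16595/22733 + 186) + 14641/1296 = 1/(4244933/22733) + 14641/1296 = 22733/4244933 + 14641/1296 = 62179526021/5501433168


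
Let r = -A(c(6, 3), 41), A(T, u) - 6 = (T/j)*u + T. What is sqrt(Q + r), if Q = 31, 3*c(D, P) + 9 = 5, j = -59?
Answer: sqrt(88441)/59 ≈ 5.0405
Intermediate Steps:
c(D, P) = -4/3 (c(D, P) = -3 + (1/3)*5 = -3 + 5/3 = -4/3)
A(T, u) = 6 + T - T*u/59 (A(T, u) = 6 + ((T/(-59))*u + T) = 6 + ((-T/59)*u + T) = 6 + (-T*u/59 + T) = 6 + (T - T*u/59) = 6 + T - T*u/59)
r = -330/59 (r = -(6 - 4/3 - 1/59*(-4/3)*41) = -(6 - 4/3 + 164/177) = -1*330/59 = -330/59 ≈ -5.5932)
sqrt(Q + r) = sqrt(31 - 330/59) = sqrt(1499/59) = sqrt(88441)/59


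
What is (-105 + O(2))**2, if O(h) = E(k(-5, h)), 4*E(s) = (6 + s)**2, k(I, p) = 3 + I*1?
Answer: 10201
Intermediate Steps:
k(I, p) = 3 + I
E(s) = (6 + s)**2/4
O(h) = 4 (O(h) = (6 + (3 - 5))**2/4 = (6 - 2)**2/4 = (1/4)*4**2 = (1/4)*16 = 4)
(-105 + O(2))**2 = (-105 + 4)**2 = (-101)**2 = 10201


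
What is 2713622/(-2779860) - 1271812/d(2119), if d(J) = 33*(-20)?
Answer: 5889447193/3057846 ≈ 1926.0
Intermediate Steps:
d(J) = -660
2713622/(-2779860) - 1271812/d(2119) = 2713622/(-2779860) - 1271812/(-660) = 2713622*(-1/2779860) - 1271812*(-1/660) = -1356811/1389930 + 317953/165 = 5889447193/3057846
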